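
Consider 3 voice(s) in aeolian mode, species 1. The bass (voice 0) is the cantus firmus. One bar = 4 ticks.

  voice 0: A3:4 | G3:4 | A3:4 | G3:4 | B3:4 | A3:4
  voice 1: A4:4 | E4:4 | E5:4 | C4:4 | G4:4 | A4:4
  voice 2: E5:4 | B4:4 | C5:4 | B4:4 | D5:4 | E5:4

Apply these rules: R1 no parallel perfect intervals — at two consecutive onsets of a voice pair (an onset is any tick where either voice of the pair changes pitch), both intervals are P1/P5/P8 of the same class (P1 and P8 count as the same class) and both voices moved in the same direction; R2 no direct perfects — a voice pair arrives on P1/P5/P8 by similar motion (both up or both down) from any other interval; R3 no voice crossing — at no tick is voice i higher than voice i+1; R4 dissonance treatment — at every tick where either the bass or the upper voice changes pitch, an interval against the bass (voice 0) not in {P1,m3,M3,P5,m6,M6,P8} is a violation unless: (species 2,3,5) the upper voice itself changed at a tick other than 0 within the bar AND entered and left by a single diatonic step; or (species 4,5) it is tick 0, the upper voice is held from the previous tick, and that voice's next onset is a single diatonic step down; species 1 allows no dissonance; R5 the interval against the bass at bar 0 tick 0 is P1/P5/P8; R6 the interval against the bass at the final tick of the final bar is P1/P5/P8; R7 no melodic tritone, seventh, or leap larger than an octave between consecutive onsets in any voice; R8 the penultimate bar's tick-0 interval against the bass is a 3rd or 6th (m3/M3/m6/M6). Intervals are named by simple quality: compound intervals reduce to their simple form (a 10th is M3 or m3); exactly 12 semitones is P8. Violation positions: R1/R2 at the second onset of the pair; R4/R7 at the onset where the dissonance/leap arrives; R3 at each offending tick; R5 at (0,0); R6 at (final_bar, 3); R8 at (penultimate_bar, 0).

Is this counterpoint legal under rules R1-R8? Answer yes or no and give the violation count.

No (10 violations)

bar 0: v0=A3 v1=A4 v2=E5 (P5)
bar 1: v0=G3 v1=E4 v2=B4 (M3)
bar 2: v0=A3 v1=E5 v2=C5 (m3)
bar 3: v0=G3 v1=C4 v2=B4 (M3)
bar 4: v0=B3 v1=G4 v2=D5 (m3)
bar 5: v0=A3 v1=A4 v2=E5 (P5)
  R1 @ bar1.0: A4/E5 P5 -> E4/B4 P5 similar
  R2 @ bar2.0: G3/E4 M6 -> A3/E5 P5 similar
  R3 @ bar2.0: E5 above C5
  R3 @ bar2.1: E5 above C5
  R3 @ bar2.2: E5 above C5
  R3 @ bar2.3: E5 above C5
  R4 @ bar3.0: G3/C4 P4 untreated
  R7 @ bar3.0: E5->C4 leap 16st
  R2 @ bar4.0: C4/B4 M7 -> G4/D5 P5 similar
  R1 @ bar5.0: G4/D5 P5 -> A4/E5 P5 similar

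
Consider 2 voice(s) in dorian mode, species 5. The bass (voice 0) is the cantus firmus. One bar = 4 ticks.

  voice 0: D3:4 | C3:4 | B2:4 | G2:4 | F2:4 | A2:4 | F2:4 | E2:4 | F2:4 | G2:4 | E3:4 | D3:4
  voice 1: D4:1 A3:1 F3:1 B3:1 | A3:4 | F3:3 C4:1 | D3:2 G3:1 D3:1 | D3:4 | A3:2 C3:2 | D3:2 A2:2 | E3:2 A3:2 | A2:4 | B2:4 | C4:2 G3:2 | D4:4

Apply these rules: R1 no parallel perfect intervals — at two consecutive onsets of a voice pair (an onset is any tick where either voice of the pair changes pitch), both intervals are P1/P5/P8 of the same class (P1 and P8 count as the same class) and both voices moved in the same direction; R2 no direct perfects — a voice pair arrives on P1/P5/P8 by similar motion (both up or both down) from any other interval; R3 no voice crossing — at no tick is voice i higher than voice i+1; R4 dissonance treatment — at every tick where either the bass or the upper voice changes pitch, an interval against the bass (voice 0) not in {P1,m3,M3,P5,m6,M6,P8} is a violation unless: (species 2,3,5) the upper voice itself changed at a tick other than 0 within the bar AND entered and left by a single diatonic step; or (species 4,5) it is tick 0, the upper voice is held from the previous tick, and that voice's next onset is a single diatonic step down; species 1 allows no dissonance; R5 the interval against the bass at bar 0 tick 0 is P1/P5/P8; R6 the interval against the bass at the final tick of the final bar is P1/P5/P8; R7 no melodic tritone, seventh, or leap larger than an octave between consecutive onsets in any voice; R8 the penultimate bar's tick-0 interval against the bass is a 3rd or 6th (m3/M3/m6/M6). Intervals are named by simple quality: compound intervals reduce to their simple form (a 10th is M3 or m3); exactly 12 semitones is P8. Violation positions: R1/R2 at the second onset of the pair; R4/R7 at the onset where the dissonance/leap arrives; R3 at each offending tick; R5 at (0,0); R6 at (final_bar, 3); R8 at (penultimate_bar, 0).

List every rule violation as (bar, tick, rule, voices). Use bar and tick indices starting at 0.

bar 0: v0=D3 v1=D4 downbeat P8
bar 1: v0=C3 v1=A3 downbeat M6
bar 2: v0=B2 v1=F3 downbeat TT
bar 3: v0=G2 v1=D3 downbeat P5
bar 4: v0=F2 v1=D3 downbeat M6
bar 5: v0=A2 v1=A3 downbeat P8
bar 6: v0=F2 v1=D3 downbeat M6
bar 7: v0=E2 v1=E3 downbeat P8
bar 8: v0=F2 v1=A2 downbeat M3
bar 9: v0=G2 v1=B2 downbeat M3
bar 10: v0=E3 v1=C4 downbeat m6
bar 11: v0=D3 v1=D4 downbeat P8
  -> R7 @ bar 0 tick 3 v(1,): F3->B3 leap 6st
  -> R4 @ bar 2 tick 0 v(0, 1): B2/F3 TT untreated
  -> R4 @ bar 2 tick 3 v(0, 1): B2/C4 m2 untreated
  -> R2 @ bar 3 tick 0 v(0, 1): B2/C4 m2 -> G2/D3 P5 similar
  -> R7 @ bar 3 tick 0 v(1,): C4->D3 leap 10st
  -> R2 @ bar 5 tick 0 v(0, 1): F2/D3 M6 -> A2/A3 P8 similar
  -> R4 @ bar 7 tick 2 v(0, 1): E2/A3 P4 untreated
  -> R7 @ bar 10 tick 0 v(1,): B2->C4 leap 13st

(0, 3, R7, (1,))
(2, 0, R4, (0, 1))
(2, 3, R4, (0, 1))
(3, 0, R2, (0, 1))
(3, 0, R7, (1,))
(5, 0, R2, (0, 1))
(7, 2, R4, (0, 1))
(10, 0, R7, (1,))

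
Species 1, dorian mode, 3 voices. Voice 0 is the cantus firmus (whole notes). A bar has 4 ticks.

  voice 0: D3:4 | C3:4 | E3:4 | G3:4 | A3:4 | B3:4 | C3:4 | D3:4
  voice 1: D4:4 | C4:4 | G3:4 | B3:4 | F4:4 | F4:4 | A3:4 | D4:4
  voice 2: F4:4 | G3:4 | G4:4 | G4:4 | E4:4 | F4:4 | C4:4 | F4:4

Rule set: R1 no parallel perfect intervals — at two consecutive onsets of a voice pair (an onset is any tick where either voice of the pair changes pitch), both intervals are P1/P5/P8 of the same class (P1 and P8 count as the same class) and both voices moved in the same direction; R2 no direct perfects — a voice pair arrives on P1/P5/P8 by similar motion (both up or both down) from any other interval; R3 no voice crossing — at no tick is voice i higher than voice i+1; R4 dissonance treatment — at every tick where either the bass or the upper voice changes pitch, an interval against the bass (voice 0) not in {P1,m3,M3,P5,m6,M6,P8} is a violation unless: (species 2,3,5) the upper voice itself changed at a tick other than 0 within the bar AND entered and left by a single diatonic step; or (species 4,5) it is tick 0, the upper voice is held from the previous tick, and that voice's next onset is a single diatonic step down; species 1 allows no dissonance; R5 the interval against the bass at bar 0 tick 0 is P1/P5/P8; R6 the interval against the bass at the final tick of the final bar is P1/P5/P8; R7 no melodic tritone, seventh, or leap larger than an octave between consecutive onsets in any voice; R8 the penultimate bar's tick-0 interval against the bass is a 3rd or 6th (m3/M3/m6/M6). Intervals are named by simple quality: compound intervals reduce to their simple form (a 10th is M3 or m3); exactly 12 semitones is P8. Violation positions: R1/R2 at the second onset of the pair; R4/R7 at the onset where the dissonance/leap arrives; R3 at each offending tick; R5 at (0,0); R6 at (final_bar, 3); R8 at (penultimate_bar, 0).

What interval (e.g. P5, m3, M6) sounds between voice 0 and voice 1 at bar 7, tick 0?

P8

voice 0=D3 voice 1=D4 -> P8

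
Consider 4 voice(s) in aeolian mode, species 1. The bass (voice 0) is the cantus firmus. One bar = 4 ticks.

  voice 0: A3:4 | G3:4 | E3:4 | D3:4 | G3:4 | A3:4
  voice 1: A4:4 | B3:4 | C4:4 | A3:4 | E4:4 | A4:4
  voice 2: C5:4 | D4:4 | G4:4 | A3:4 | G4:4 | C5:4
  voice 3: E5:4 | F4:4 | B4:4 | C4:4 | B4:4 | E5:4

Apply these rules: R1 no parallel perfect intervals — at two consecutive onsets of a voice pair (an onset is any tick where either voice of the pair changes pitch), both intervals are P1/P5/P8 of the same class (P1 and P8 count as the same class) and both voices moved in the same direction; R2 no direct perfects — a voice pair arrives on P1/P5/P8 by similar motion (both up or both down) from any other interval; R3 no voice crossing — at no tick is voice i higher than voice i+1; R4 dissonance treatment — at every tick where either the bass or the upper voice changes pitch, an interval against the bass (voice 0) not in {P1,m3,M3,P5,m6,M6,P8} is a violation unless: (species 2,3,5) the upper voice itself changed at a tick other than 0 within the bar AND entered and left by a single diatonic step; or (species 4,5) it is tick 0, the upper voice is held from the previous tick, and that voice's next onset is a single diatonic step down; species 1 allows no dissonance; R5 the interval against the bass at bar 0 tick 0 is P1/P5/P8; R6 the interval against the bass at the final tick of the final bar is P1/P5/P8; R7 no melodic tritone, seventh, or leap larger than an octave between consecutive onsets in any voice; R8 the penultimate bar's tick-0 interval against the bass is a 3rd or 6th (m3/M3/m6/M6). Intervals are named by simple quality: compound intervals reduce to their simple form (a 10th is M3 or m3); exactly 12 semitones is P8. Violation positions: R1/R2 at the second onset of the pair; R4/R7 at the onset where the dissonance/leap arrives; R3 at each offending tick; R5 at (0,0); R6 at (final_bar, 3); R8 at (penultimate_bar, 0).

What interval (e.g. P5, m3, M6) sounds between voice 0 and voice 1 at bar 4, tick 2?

M6

voice 0=G3 voice 1=E4 -> M6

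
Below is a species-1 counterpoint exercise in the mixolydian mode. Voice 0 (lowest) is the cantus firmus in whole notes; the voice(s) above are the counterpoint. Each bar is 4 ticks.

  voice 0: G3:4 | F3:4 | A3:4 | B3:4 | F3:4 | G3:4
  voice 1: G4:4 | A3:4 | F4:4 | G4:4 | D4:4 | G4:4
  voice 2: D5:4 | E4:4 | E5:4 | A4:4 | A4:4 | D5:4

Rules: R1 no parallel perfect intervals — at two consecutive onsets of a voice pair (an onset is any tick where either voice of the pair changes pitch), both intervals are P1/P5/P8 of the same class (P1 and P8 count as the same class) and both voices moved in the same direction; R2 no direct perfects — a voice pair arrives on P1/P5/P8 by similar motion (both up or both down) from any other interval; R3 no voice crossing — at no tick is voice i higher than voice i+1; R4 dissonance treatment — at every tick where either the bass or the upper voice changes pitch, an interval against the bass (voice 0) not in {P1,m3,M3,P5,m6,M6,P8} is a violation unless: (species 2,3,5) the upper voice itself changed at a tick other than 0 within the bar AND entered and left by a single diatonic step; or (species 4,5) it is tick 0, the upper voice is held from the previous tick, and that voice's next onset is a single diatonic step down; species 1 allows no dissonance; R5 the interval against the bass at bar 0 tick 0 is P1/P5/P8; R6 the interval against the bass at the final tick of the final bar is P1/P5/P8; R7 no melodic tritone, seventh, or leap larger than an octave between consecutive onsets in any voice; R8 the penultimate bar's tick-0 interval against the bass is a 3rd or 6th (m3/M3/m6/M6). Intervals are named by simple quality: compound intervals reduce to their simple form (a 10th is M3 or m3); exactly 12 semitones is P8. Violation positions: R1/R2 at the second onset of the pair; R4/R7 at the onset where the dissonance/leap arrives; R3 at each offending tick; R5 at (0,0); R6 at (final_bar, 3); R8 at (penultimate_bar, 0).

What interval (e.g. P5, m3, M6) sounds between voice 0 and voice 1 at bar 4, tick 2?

M6

voice 0=F3 voice 1=D4 -> M6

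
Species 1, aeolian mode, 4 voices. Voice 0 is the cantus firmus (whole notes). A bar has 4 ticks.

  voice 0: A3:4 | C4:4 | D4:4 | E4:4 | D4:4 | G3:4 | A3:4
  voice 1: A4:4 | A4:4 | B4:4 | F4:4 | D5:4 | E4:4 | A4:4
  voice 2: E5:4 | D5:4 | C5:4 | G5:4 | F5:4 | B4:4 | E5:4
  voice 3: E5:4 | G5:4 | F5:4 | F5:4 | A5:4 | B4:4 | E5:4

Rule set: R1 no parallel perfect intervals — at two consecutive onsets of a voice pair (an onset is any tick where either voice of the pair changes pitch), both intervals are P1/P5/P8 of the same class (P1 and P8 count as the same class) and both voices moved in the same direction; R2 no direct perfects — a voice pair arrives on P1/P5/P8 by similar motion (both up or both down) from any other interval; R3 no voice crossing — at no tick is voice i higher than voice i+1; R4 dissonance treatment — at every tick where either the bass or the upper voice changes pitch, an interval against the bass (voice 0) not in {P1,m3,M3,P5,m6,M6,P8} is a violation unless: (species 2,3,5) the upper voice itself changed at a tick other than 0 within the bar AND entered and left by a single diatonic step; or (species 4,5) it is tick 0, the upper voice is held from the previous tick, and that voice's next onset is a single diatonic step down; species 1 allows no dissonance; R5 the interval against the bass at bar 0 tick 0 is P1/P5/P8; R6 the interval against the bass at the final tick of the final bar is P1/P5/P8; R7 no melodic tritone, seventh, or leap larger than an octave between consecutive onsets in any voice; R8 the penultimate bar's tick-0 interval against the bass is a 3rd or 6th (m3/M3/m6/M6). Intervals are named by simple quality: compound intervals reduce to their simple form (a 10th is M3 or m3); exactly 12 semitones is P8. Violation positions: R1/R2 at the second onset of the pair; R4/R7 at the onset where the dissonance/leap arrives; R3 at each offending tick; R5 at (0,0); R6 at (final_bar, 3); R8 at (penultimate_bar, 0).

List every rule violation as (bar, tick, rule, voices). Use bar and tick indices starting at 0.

(1, 0, R1, (0, 3))
(1, 0, R4, (0, 2))
(2, 0, R4, (0, 2))
(3, 0, R3, (2, 3))
(3, 0, R4, (0, 1))
(3, 0, R4, (0, 3))
(3, 0, R7, (1,))
(3, 1, R3, (2, 3))
(3, 2, R3, (2, 3))
(3, 3, R3, (2, 3))
(4, 0, R2, (1, 3))
(5, 0, R1, (1, 3))
(5, 0, R2, (1, 2))
(5, 0, R2, (2, 3))
(5, 0, R7, (1,))
(5, 0, R7, (2,))
(5, 0, R7, (3,))
(6, 0, R1, (1, 2))
(6, 0, R1, (1, 3))
(6, 0, R1, (2, 3))
(6, 0, R2, (0, 1))
(6, 0, R2, (0, 2))
(6, 0, R2, (0, 3))

bar 0: v0=A3 v1=A4 v2=E5 v3=E5 downbeat P5
bar 1: v0=C4 v1=A4 v2=D5 v3=G5 downbeat P5
bar 2: v0=D4 v1=B4 v2=C5 v3=F5 downbeat m3
bar 3: v0=E4 v1=F4 v2=G5 v3=F5 downbeat m2
bar 4: v0=D4 v1=D5 v2=F5 v3=A5 downbeat P5
bar 5: v0=G3 v1=E4 v2=B4 v3=B4 downbeat M3
bar 6: v0=A3 v1=A4 v2=E5 v3=E5 downbeat P5
  -> R1 @ bar 1 tick 0 v(0, 3): A3/E5 P5 -> C4/G5 P5 similar
  -> R4 @ bar 1 tick 0 v(0, 2): C4/D5 M2 untreated
  -> R4 @ bar 2 tick 0 v(0, 2): D4/C5 m7 untreated
  -> R3 @ bar 3 tick 0 v(2, 3): G5 above F5
  -> R4 @ bar 3 tick 0 v(0, 1): E4/F4 m2 untreated
  -> R4 @ bar 3 tick 0 v(0, 3): E4/F5 m2 untreated
  -> R7 @ bar 3 tick 0 v(1,): B4->F4 leap 6st
  -> R3 @ bar 3 tick 1 v(2, 3): G5 above F5
  -> R3 @ bar 3 tick 2 v(2, 3): G5 above F5
  -> R3 @ bar 3 tick 3 v(2, 3): G5 above F5
  -> R2 @ bar 4 tick 0 v(1, 3): F4/F5 P8 -> D5/A5 P5 similar
  -> R1 @ bar 5 tick 0 v(1, 3): D5/A5 P5 -> E4/B4 P5 similar
  -> R2 @ bar 5 tick 0 v(1, 2): D5/F5 m3 -> E4/B4 P5 similar
  -> R2 @ bar 5 tick 0 v(2, 3): F5/A5 M3 -> B4/B4 P1 similar
  -> R7 @ bar 5 tick 0 v(1,): D5->E4 leap 10st
  -> R7 @ bar 5 tick 0 v(2,): F5->B4 leap 6st
  -> R7 @ bar 5 tick 0 v(3,): A5->B4 leap 10st
  -> R1 @ bar 6 tick 0 v(1, 2): E4/B4 P5 -> A4/E5 P5 similar
  -> R1 @ bar 6 tick 0 v(1, 3): E4/B4 P5 -> A4/E5 P5 similar
  -> R1 @ bar 6 tick 0 v(2, 3): B4/B4 P1 -> E5/E5 P1 similar
  -> R2 @ bar 6 tick 0 v(0, 1): G3/E4 M6 -> A3/A4 P8 similar
  -> R2 @ bar 6 tick 0 v(0, 2): G3/B4 M3 -> A3/E5 P5 similar
  -> R2 @ bar 6 tick 0 v(0, 3): G3/B4 M3 -> A3/E5 P5 similar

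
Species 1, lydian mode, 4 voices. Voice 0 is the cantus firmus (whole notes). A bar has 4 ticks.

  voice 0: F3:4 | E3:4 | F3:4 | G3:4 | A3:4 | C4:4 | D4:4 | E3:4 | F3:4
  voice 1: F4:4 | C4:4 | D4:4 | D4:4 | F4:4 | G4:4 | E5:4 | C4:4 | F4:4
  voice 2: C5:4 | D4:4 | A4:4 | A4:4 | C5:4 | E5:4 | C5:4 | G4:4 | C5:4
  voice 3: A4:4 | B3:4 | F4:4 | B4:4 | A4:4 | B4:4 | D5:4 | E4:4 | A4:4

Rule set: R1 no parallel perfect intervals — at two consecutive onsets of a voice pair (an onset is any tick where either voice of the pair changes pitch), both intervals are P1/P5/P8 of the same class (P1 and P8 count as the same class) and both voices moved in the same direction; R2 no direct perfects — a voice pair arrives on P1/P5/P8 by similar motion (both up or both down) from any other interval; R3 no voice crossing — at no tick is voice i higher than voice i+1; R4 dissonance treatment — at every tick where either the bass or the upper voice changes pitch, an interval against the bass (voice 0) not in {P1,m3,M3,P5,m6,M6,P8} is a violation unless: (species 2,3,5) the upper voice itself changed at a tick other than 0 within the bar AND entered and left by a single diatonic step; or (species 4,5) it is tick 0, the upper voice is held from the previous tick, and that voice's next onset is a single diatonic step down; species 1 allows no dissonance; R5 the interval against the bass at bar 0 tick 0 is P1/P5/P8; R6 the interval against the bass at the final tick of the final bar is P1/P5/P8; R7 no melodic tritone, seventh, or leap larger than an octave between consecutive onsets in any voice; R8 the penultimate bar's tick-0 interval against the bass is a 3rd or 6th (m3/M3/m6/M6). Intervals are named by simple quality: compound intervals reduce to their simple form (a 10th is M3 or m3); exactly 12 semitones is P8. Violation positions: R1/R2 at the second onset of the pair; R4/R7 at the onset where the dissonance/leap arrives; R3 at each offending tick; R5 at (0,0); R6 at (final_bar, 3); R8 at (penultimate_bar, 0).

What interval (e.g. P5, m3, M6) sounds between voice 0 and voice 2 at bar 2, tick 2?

M3

voice 0=F3 voice 2=A4 -> M3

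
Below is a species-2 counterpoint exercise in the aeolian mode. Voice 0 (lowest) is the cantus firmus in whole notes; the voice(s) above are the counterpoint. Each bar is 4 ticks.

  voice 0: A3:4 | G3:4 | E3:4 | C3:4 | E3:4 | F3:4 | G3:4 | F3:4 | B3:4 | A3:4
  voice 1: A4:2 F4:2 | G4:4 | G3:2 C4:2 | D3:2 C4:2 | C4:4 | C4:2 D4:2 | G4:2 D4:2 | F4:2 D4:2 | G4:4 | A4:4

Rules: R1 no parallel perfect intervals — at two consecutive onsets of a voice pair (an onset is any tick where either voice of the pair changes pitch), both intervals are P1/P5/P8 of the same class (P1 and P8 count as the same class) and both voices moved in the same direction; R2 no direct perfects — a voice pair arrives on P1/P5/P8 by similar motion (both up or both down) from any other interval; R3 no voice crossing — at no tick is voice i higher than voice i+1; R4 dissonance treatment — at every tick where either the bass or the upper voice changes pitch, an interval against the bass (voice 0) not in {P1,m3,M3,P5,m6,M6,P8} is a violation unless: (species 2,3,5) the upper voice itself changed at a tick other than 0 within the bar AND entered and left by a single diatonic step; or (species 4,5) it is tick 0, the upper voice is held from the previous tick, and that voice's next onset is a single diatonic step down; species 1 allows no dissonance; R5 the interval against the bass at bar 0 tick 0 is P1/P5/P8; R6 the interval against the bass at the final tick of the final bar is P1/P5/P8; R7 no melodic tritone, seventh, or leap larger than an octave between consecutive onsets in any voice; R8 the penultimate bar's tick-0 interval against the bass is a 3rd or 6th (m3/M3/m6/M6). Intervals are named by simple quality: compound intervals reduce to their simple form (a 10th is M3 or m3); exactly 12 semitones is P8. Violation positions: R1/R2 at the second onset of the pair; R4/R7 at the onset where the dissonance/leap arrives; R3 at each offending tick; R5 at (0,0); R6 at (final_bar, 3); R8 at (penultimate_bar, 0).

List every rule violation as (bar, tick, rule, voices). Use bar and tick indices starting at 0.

bar 0: v0=A3 v1=A4 downbeat P8
bar 1: v0=G3 v1=G4 downbeat P8
bar 2: v0=E3 v1=G3 downbeat m3
bar 3: v0=C3 v1=D3 downbeat M2
bar 4: v0=E3 v1=C4 downbeat m6
bar 5: v0=F3 v1=C4 downbeat P5
bar 6: v0=G3 v1=G4 downbeat P8
bar 7: v0=F3 v1=F4 downbeat P8
bar 8: v0=B3 v1=G4 downbeat m6
bar 9: v0=A3 v1=A4 downbeat P8
  -> R4 @ bar 3 tick 0 v(0, 1): C3/D3 M2 untreated
  -> R7 @ bar 3 tick 0 v(1,): C4->D3 leap 10st
  -> R7 @ bar 3 tick 2 v(1,): D3->C4 leap 10st
  -> R2 @ bar 6 tick 0 v(0, 1): F3/D4 M6 -> G3/G4 P8 similar
  -> R7 @ bar 8 tick 0 v(0,): F3->B3 leap 6st

(3, 0, R4, (0, 1))
(3, 0, R7, (1,))
(3, 2, R7, (1,))
(6, 0, R2, (0, 1))
(8, 0, R7, (0,))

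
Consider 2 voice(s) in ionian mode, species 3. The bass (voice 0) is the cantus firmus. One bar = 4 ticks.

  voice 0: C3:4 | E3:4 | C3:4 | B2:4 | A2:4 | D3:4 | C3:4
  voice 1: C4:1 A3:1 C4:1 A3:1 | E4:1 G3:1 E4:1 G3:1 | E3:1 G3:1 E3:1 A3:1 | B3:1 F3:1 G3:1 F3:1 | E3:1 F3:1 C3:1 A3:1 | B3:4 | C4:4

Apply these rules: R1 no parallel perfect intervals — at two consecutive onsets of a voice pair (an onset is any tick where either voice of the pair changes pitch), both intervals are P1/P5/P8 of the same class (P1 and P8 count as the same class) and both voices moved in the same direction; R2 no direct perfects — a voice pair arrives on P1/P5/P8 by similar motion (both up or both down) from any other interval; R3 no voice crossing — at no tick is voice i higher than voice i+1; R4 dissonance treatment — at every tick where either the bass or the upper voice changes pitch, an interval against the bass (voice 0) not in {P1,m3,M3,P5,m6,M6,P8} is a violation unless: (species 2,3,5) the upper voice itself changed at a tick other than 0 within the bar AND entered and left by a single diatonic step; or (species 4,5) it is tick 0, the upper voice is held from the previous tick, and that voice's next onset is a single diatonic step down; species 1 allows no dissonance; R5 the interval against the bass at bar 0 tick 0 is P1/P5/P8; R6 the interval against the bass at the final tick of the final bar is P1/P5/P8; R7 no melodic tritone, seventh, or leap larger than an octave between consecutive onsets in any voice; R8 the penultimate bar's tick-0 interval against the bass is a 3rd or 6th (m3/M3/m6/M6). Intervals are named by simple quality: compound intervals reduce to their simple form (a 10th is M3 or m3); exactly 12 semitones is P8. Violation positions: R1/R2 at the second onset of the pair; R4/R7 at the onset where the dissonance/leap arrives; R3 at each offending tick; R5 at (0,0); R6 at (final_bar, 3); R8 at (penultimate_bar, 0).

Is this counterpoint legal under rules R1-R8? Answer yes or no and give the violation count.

bar 0: v0=C3 v1=C4 (P8)
bar 1: v0=E3 v1=E4 (P8)
bar 2: v0=C3 v1=E3 (M3)
bar 3: v0=B2 v1=B3 (P8)
bar 4: v0=A2 v1=E3 (P5)
bar 5: v0=D3 v1=B3 (M6)
bar 6: v0=C3 v1=C4 (P8)
  R2 @ bar1.0: C3/A3 M6 -> E3/E4 P8 similar
  R4 @ bar3.1: B2/F3 TT untreated
  R7 @ bar3.1: B3->F3 leap 6st
  R2 @ bar4.0: B2/F3 TT -> A2/E3 P5 similar

No (4 violations)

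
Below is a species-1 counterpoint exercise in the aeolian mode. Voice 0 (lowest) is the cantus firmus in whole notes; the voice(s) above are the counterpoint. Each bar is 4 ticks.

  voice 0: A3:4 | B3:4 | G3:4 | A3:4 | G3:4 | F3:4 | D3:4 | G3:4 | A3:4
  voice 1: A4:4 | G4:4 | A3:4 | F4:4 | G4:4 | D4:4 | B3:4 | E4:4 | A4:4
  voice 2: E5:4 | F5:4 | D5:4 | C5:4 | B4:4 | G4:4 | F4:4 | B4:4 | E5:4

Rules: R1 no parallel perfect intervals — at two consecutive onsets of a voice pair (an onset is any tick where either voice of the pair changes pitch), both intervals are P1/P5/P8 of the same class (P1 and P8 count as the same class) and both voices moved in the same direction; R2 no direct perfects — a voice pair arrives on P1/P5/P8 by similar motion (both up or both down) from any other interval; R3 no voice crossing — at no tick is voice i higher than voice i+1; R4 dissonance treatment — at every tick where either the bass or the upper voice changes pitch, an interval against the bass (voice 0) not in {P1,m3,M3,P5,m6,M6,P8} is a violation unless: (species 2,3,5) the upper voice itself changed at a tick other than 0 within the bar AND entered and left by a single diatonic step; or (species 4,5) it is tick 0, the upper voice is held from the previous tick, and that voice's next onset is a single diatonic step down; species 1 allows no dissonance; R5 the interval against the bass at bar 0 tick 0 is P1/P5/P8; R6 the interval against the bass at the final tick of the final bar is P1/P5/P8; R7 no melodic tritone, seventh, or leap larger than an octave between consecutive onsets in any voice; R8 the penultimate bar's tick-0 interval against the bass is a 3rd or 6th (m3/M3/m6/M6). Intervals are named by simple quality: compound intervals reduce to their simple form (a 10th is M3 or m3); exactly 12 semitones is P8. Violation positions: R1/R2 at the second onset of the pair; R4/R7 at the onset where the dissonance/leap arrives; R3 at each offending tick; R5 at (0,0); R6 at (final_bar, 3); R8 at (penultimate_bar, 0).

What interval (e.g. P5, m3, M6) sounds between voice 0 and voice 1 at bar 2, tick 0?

M2

voice 0=G3 voice 1=A3 -> M2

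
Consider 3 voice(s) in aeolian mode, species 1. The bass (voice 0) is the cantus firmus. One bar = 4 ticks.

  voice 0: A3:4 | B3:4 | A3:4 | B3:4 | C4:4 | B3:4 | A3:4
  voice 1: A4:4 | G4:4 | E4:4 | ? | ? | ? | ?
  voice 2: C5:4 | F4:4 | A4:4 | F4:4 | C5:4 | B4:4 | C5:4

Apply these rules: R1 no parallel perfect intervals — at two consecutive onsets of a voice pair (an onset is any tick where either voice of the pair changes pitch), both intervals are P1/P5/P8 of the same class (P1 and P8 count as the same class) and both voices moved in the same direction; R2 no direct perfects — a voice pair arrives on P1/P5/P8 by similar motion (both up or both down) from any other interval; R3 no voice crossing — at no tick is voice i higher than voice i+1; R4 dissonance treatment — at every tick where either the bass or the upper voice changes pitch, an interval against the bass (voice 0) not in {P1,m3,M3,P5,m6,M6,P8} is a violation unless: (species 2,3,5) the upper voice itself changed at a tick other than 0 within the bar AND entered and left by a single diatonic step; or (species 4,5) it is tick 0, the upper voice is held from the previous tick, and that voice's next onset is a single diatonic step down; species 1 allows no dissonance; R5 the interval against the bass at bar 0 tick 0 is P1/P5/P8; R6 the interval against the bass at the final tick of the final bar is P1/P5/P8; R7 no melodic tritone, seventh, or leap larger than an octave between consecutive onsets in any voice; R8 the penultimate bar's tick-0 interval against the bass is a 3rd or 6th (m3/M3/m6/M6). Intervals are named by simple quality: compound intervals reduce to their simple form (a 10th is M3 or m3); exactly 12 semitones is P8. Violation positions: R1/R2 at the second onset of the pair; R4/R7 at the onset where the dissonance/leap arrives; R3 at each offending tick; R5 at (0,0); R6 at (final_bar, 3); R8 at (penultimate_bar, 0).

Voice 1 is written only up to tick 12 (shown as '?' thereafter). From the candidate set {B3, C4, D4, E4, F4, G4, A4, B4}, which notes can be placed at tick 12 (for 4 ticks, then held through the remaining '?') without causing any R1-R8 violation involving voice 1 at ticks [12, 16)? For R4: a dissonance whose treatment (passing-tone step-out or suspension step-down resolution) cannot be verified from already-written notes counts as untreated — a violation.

B3: legal
C4: violates R4
D4: legal
E4: violates R4
F4: violates R4
G4: violates R3
A4: violates R3,R4
B4: violates R2,R3

{B3, D4}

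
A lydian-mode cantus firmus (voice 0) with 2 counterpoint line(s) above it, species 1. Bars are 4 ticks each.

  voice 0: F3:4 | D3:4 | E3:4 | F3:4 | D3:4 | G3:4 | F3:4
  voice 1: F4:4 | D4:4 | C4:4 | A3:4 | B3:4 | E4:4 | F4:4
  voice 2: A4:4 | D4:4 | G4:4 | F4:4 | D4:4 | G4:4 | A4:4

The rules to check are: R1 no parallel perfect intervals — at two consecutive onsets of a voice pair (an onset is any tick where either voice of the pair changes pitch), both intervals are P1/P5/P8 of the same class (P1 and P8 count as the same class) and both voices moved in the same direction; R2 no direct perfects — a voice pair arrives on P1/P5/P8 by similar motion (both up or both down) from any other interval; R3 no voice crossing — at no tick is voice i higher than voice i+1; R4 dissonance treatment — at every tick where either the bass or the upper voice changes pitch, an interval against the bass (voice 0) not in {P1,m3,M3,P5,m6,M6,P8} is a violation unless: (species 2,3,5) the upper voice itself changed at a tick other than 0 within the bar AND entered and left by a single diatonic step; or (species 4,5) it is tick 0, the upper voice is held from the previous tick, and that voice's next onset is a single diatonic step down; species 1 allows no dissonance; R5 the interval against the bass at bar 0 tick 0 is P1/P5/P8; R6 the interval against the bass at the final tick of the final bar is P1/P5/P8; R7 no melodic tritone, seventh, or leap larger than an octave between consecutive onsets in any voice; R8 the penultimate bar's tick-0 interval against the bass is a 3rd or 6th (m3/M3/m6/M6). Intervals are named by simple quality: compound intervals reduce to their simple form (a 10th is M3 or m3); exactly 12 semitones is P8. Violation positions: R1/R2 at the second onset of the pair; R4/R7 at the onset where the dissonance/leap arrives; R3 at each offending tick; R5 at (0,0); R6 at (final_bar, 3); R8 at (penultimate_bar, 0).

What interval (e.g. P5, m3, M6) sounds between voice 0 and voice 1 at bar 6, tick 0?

P8

voice 0=F3 voice 1=F4 -> P8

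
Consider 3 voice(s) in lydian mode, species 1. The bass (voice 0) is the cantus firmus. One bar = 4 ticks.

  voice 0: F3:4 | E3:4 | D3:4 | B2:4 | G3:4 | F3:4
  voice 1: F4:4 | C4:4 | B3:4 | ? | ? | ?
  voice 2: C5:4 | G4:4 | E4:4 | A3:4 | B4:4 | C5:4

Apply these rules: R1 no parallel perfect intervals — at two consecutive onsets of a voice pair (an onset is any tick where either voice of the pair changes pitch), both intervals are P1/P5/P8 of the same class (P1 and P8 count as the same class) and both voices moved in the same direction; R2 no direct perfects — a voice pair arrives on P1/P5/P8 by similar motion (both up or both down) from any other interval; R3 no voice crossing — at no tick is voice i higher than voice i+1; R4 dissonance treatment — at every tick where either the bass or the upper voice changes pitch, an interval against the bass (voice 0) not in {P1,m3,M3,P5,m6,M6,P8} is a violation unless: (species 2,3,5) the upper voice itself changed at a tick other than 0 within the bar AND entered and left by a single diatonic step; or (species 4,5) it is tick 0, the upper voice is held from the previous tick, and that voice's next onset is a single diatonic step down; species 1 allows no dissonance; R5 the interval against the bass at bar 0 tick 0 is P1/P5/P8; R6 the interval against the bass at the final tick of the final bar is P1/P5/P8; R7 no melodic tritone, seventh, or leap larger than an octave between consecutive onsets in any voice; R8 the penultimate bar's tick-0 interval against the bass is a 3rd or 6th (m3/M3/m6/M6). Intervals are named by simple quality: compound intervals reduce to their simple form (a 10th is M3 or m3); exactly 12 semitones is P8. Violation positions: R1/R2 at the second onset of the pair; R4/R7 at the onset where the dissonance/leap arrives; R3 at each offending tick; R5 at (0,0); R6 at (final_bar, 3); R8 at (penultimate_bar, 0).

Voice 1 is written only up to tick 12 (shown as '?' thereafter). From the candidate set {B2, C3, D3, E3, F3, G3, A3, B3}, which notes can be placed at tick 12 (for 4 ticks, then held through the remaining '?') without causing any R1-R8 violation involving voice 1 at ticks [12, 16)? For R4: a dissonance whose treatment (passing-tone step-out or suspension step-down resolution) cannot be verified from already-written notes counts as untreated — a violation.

{G3}

B2: violates R2
C3: violates R4,R7
D3: violates R2
E3: violates R4
F3: violates R4,R7
G3: legal
A3: violates R2,R4
B3: violates R3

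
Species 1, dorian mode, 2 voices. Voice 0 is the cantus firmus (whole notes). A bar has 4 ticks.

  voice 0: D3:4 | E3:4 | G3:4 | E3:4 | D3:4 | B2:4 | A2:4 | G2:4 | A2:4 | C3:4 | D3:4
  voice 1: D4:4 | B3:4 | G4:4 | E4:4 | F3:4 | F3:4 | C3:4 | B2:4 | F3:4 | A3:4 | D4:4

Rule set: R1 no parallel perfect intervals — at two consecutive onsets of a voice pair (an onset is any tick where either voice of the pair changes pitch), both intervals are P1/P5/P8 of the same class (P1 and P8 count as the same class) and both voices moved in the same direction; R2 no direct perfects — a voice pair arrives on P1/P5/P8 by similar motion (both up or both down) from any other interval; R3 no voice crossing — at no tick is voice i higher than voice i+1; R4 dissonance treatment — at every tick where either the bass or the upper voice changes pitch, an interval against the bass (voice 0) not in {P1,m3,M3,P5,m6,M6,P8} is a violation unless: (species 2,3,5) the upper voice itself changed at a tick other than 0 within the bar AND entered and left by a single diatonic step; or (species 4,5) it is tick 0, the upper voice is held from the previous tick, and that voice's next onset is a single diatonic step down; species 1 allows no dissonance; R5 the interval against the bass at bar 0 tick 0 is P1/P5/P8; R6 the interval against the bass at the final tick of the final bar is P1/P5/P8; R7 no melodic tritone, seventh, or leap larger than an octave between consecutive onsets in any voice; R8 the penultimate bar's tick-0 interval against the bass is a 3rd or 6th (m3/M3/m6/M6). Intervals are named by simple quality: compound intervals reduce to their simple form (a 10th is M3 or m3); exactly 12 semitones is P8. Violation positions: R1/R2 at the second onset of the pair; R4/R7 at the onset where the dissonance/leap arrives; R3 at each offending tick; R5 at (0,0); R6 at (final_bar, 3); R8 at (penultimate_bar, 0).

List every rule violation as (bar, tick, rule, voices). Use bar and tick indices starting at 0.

bar 0: v0=D3 v1=D4 downbeat P8
bar 1: v0=E3 v1=B3 downbeat P5
bar 2: v0=G3 v1=G4 downbeat P8
bar 3: v0=E3 v1=E4 downbeat P8
bar 4: v0=D3 v1=F3 downbeat m3
bar 5: v0=B2 v1=F3 downbeat TT
bar 6: v0=A2 v1=C3 downbeat m3
bar 7: v0=G2 v1=B2 downbeat M3
bar 8: v0=A2 v1=F3 downbeat m6
bar 9: v0=C3 v1=A3 downbeat M6
bar 10: v0=D3 v1=D4 downbeat P8
  -> R2 @ bar 2 tick 0 v(0, 1): E3/B3 P5 -> G3/G4 P8 similar
  -> R1 @ bar 3 tick 0 v(0, 1): G3/G4 P8 -> E3/E4 P8 similar
  -> R7 @ bar 4 tick 0 v(1,): E4->F3 leap 11st
  -> R4 @ bar 5 tick 0 v(0, 1): B2/F3 TT untreated
  -> R7 @ bar 8 tick 0 v(1,): B2->F3 leap 6st
  -> R2 @ bar 10 tick 0 v(0, 1): C3/A3 M6 -> D3/D4 P8 similar

(2, 0, R2, (0, 1))
(3, 0, R1, (0, 1))
(4, 0, R7, (1,))
(5, 0, R4, (0, 1))
(8, 0, R7, (1,))
(10, 0, R2, (0, 1))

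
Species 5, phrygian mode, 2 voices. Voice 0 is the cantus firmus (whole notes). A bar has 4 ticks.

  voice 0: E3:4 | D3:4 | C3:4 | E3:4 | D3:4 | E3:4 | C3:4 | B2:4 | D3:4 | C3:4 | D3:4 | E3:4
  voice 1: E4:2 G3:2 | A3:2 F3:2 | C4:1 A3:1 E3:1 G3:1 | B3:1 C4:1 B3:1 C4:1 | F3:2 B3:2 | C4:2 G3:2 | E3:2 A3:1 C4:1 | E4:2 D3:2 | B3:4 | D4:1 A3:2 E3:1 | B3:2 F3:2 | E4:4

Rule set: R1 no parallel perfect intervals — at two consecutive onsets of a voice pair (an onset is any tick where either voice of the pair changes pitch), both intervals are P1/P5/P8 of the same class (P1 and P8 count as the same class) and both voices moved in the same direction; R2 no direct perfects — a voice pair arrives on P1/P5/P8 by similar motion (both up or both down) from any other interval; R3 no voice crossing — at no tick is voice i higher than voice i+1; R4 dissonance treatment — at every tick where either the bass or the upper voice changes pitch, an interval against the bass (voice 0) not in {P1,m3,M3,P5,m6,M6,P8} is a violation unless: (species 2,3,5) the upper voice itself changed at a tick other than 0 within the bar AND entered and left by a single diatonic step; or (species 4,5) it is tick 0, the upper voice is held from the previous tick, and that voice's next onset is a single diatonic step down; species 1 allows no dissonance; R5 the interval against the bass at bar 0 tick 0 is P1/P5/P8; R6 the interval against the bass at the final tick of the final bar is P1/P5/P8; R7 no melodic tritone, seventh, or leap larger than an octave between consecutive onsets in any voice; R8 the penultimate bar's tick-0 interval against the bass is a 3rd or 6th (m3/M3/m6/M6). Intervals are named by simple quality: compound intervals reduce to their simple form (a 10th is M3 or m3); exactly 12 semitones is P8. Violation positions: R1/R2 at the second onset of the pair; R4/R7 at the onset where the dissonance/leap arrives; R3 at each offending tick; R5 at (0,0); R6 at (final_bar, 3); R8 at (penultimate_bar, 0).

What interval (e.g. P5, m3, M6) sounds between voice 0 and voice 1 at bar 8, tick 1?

voice 0=D3 voice 1=B3 -> M6

M6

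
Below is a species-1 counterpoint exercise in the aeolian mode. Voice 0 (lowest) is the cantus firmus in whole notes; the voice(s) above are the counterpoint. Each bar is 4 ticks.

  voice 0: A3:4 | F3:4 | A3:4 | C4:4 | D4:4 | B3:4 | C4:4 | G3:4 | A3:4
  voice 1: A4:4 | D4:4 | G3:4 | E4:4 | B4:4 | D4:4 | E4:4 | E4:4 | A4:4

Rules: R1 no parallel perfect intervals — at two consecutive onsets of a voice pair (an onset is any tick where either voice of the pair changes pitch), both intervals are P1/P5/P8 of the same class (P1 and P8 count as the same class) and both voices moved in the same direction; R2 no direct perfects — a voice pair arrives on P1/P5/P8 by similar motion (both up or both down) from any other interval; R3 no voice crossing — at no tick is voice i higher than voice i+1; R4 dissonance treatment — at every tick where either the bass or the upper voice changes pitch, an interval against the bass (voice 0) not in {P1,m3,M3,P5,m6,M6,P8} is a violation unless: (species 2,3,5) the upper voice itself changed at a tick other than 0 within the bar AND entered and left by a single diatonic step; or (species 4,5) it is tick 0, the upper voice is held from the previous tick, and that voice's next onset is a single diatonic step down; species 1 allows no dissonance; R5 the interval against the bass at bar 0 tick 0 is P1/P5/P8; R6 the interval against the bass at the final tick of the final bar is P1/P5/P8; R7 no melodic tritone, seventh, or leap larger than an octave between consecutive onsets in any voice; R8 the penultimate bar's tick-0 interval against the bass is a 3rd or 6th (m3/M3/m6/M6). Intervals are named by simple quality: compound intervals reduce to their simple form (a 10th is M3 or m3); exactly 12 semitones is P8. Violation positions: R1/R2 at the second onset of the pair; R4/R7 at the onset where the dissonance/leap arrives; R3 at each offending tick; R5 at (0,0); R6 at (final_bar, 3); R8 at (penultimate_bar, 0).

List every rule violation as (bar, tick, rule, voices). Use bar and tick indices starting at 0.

bar 0: v0=A3 v1=A4 downbeat P8
bar 1: v0=F3 v1=D4 downbeat M6
bar 2: v0=A3 v1=G3 downbeat M2
bar 3: v0=C4 v1=E4 downbeat M3
bar 4: v0=D4 v1=B4 downbeat M6
bar 5: v0=B3 v1=D4 downbeat m3
bar 6: v0=C4 v1=E4 downbeat M3
bar 7: v0=G3 v1=E4 downbeat M6
bar 8: v0=A3 v1=A4 downbeat P8
  -> R3 @ bar 2 tick 0 v(0, 1): A3 above G3
  -> R4 @ bar 2 tick 0 v(0, 1): A3/G3 M2 untreated
  -> R3 @ bar 2 tick 1 v(0, 1): A3 above G3
  -> R3 @ bar 2 tick 2 v(0, 1): A3 above G3
  -> R3 @ bar 2 tick 3 v(0, 1): A3 above G3
  -> R2 @ bar 8 tick 0 v(0, 1): G3/E4 M6 -> A3/A4 P8 similar

(2, 0, R3, (0, 1))
(2, 0, R4, (0, 1))
(2, 1, R3, (0, 1))
(2, 2, R3, (0, 1))
(2, 3, R3, (0, 1))
(8, 0, R2, (0, 1))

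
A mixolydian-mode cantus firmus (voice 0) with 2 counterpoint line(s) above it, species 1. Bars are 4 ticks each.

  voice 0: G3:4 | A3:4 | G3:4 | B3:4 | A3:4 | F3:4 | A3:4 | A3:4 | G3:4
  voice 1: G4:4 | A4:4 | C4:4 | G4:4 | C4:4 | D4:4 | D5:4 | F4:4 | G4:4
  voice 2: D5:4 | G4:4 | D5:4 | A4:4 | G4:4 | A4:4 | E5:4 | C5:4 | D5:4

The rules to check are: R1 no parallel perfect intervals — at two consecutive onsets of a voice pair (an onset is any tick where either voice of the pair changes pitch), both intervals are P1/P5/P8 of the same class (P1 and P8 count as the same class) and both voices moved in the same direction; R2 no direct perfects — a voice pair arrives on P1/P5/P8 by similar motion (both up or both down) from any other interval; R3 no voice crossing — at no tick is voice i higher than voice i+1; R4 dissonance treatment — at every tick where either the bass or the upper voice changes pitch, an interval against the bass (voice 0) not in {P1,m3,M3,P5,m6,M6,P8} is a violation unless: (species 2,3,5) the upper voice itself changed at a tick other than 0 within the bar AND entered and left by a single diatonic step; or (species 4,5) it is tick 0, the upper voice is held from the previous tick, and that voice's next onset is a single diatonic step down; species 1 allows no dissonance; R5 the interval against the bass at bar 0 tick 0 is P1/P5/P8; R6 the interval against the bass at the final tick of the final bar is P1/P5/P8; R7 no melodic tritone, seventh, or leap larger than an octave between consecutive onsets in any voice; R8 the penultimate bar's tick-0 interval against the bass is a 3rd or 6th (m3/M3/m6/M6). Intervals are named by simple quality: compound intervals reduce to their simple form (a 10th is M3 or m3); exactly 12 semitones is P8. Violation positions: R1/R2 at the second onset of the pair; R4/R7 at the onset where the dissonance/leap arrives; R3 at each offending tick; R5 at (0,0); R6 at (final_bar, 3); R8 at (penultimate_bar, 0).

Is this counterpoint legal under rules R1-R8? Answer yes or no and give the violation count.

No (15 violations)

bar 0: v0=G3 v1=G4 v2=D5 (P5)
bar 1: v0=A3 v1=A4 v2=G4 (m7)
bar 2: v0=G3 v1=C4 v2=D5 (P5)
bar 3: v0=B3 v1=G4 v2=A4 (m7)
bar 4: v0=A3 v1=C4 v2=G4 (m7)
bar 5: v0=F3 v1=D4 v2=A4 (M3)
bar 6: v0=A3 v1=D5 v2=E5 (P5)
bar 7: v0=A3 v1=F4 v2=C5 (m3)
bar 8: v0=G3 v1=G4 v2=D5 (P5)
  R1 @ bar1.0: G3/G4 P8 -> A3/A4 P8 similar
  R3 @ bar1.0: A4 above G4
  R4 @ bar1.0: A3/G4 m7 untreated
  R3 @ bar1.1: A4 above G4
  R3 @ bar1.2: A4 above G4
  R3 @ bar1.3: A4 above G4
  R4 @ bar2.0: G3/C4 P4 untreated
  R4 @ bar3.0: B3/A4 m7 untreated
  R2 @ bar4.0: G4/A4 M2 -> C4/G4 P5 similar
  R4 @ bar4.0: A3/G4 m7 untreated
  R1 @ bar5.0: C4/G4 P5 -> D4/A4 P5 similar
  R2 @ bar6.0: F3/A4 M3 -> A3/E5 P5 similar
  R4 @ bar6.0: A3/D5 P4 untreated
  R2 @ bar7.0: D5/E5 M2 -> F4/C5 P5 similar
  R1 @ bar8.0: F4/C5 P5 -> G4/D5 P5 similar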